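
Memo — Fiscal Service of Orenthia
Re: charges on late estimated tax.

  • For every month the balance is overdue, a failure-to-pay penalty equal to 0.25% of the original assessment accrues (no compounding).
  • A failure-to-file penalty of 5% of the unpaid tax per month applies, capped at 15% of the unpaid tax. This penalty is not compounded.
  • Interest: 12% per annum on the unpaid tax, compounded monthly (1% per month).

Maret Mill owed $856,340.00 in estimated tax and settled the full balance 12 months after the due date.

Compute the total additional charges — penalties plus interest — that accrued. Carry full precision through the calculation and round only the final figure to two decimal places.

Failure-to-file: 12 × 5% × $856,340.00 = $513,804.00, capped at 15% × $856,340.00 = $128,451.00
Failure-to-pay penalty: 12 × 0.25% × $856,340.00 = $25,690.20
Interest: $856,340.00 × ((1 + 0.01)^12 − 1) = $856,340.00 × 0.1268250… = $108,605.3463…
Penalties + interest = $154,141.2000 + $108,605.3463… = $262,746.55

$262,746.55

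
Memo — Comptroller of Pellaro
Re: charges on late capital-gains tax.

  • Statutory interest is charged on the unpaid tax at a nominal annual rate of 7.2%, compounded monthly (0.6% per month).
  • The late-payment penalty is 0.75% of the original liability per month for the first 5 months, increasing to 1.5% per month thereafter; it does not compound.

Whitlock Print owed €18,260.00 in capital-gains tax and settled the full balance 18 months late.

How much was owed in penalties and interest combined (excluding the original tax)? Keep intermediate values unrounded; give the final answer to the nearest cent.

€6,321.40

Penalty, months 1–5: 5 × 0.75% × €18,260.00 = €684.75
Penalty, months 6–18: 13 × 1.5% × €18,260.00 = €3,560.70
Interest: €18,260.00 × ((1 + 0.006)^18 − 1) = €18,260.00 × 0.1136883… = €2,075.9482…
Penalties + interest = €4,245.4500 + €2,075.9482… = €6,321.40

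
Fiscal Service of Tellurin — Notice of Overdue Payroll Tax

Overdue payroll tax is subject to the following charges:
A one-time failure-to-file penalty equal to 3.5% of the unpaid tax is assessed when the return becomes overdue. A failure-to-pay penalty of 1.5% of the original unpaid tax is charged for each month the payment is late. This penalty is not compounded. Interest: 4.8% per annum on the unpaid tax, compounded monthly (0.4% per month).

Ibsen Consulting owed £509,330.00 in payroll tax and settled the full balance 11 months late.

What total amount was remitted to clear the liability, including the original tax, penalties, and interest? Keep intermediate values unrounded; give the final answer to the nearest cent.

Failure-to-file penalty: 3.5% × £509,330.00 = £17,826.55
Failure-to-pay penalty: 11 × 1.5% × £509,330.00 = £84,039.45
Interest: £509,330.00 × ((1 + 0.004)^11 − 1) = £509,330.00 × 0.0448906… = £22,864.1522…
Total = £509,330.00 + £101,866.0000 + £22,864.1522… = £634,060.15

£634,060.15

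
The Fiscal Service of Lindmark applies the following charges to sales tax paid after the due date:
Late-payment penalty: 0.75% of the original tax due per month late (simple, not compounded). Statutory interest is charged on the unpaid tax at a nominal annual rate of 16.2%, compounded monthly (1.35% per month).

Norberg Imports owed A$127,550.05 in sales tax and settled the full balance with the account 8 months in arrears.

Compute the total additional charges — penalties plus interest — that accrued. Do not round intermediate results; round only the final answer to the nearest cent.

A$22,097.17

Late-payment penalty: 8 × 0.75% × A$127,550.05 = A$7,653.00…
Interest: A$127,550.05 × ((1 + 0.0135)^8 − 1) = A$127,550.05 × 0.1132431… = A$14,444.1671…
Penalties + interest = A$7,653.0030 + A$14,444.1671… = A$22,097.17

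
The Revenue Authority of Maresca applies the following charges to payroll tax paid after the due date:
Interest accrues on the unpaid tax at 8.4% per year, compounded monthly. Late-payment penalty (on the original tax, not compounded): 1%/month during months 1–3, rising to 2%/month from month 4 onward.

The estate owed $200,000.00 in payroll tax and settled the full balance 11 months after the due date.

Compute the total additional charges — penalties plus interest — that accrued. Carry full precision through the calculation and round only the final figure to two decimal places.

$53,950.48

Penalty, months 1–3: 3 × 1% × $200,000.00 = $6,000.00
Penalty, months 4–11: 8 × 2% × $200,000.00 = $32,000.00
Interest (8.4%/yr ÷ 12 = 0.7%/month): $200,000.00 × ((1 + 0.007)^11 − 1) = $15,950.4790…
Penalties + interest = $38,000.0000 + $15,950.4790… = $53,950.48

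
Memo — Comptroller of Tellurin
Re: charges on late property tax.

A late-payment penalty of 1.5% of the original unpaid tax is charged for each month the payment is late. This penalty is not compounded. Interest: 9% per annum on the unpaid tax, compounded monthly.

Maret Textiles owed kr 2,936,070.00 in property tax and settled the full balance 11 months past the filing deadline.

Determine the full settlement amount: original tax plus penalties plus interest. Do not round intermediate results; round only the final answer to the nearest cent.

kr 3,672,038.27

Late-payment penalty: 11 × 1.5% × kr 2,936,070.00 = kr 484,451.55
Interest (9%/yr ÷ 12 = 0.75%/month): kr 2,936,070.00 × ((1 + 0.0075)^11 − 1) = kr 251,516.7177…
Total = kr 2,936,070.00 + kr 484,451.5500 + kr 251,516.7177… = kr 3,672,038.27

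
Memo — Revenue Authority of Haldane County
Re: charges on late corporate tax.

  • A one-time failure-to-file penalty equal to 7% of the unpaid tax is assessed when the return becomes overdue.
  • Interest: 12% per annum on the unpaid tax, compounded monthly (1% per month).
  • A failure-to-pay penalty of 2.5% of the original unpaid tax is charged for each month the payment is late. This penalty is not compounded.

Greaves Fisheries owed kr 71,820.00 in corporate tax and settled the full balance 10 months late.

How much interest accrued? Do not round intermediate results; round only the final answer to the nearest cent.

Interest: kr 71,820.00 × ((1 + 0.01)^10 − 1) = kr 71,820.00 × 0.1046221… = kr 7,513.9610…

kr 7,513.96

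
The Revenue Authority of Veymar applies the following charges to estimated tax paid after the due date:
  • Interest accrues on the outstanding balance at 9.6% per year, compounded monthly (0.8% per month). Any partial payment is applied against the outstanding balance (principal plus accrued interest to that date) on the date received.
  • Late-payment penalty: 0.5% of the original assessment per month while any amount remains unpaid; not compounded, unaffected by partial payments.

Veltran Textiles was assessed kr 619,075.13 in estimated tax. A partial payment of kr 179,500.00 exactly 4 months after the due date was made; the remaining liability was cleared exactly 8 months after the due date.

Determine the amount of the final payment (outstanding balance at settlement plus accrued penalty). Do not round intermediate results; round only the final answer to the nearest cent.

Balance at month 4: kr 619,075.1300 × (1 + 0.008)^4 = kr 639,124.5294…
After kr 179,500.00 payment: kr 639,124.5294… − kr 179,500.00 = kr 459,624.5294…
Balance at month 8: kr 459,624.5294… × (1 + 0.008)^4 = kr 474,509.9534…
Penalty: 8 × 0.5% × kr 619,075.13 = kr 24,763.01…
Final settlement = outstanding balance + penalty = kr 474,509.9534… + kr 24,763.01… = kr 499,272.96

kr 499,272.96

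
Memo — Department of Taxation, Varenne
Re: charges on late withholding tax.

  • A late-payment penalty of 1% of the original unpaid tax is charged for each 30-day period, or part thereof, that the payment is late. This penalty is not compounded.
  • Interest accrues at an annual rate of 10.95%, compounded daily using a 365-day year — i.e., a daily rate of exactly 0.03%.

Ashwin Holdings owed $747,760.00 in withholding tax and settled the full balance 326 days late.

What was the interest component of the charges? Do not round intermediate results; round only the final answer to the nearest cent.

$76,814.42

Interest: $747,760.00 × ((1 + 0.0003)^326 − 1) = $747,760.00 × 0.10272604… = $76,814.4242…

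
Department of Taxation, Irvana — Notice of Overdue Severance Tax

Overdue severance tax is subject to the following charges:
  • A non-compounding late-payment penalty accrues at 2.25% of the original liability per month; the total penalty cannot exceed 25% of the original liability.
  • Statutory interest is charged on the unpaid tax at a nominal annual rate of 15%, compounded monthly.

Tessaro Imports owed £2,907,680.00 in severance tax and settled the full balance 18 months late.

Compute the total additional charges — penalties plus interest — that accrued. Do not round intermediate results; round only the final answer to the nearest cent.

£1,455,518.88

Penalty (uncapped): 18 × 2.25% × £2,907,680.00 = £1,177,610.40; cap = 25% × £2,907,680.00 = £726,920.00 → penalty = £726,920.00
Interest (15%/yr ÷ 12 = 1.25%/month): £2,907,680.00 × ((1 + 0.0125)^18 − 1) = £728,598.8774…
Penalties + interest = £726,920.0000 + £728,598.8774… = £1,455,518.88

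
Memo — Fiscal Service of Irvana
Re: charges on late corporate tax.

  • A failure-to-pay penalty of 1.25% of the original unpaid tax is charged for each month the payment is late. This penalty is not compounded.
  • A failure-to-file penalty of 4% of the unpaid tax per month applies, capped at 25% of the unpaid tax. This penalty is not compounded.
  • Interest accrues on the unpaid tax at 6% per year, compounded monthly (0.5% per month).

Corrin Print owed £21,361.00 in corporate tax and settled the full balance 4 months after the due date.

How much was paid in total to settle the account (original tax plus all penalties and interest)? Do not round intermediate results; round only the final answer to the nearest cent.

Failure-to-file: 4 × 4% × £21,361.00 = £3,417.76 (under the 25% cap)
Failure-to-pay penalty: 4 × 1.25% × £21,361.00 = £1,068.05
Interest: £21,361.00 × ((1 + 0.005)^4 − 1) = £21,361.00 × 0.0201505… = £430.4348…
Total = £21,361.00 + £4,485.8100 + £430.4348… = £26,277.24

£26,277.24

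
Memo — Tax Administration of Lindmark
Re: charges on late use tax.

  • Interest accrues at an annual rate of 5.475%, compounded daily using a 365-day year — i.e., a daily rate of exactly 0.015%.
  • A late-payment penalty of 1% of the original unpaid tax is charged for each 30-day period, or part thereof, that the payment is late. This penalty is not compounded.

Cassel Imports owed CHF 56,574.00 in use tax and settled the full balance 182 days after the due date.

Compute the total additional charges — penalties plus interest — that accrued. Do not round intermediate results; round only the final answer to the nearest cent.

CHF 5,525.81

Penalty periods: ⌈182/30⌉ = 7; penalty = 7 × 1% × CHF 56,574.00 = CHF 3,960.18
Interest: CHF 56,574.00 × ((1 + 0.00015)^182 − 1) = CHF 56,574.00 × 0.02767396… = CHF 1,565.6264…
Penalties + interest = CHF 3,960.1800 + CHF 1,565.6264… = CHF 5,525.81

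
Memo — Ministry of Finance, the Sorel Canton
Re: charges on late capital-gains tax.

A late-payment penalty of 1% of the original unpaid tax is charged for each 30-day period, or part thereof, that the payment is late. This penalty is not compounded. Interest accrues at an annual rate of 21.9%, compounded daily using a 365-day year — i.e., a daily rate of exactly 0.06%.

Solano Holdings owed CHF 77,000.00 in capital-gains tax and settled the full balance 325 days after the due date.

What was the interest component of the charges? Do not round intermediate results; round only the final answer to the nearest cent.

CHF 16,573.47

Interest: CHF 77,000.00 × ((1 + 0.0006)^325 − 1) = CHF 77,000.00 × 0.21523992… = CHF 16,573.4739…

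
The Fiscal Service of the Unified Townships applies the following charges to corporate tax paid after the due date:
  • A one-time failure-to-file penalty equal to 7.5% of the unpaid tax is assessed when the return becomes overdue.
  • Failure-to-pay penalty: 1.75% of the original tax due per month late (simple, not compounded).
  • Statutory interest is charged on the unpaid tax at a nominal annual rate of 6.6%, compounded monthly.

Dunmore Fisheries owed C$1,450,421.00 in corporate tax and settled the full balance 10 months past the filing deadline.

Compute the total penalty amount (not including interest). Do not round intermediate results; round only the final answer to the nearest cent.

Failure-to-file penalty: 7.5% × C$1,450,421.00 = C$108,781.58…
Failure-to-pay penalty: 10 × 1.75% × C$1,450,421.00 = C$253,823.68…
Total penalty = C$108,781.58… + C$253,823.68… = C$362,605.25

C$362,605.25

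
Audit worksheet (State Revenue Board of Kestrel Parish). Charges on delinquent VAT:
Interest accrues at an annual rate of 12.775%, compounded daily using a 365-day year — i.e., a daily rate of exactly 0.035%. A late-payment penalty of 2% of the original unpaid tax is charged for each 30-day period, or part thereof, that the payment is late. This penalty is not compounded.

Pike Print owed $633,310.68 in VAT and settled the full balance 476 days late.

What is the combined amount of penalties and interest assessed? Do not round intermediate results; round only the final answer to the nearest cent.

Penalty periods: ⌈476/30⌉ = 16; penalty = 16 × 2% × $633,310.68 = $202,659.42…
Interest: $633,310.68 × ((1 + 0.00035)^476 − 1) = $633,310.68 × 0.18124723… = $114,785.8042…
Penalties + interest = $202,659.4176 + $114,785.8042… = $317,445.22

$317,445.22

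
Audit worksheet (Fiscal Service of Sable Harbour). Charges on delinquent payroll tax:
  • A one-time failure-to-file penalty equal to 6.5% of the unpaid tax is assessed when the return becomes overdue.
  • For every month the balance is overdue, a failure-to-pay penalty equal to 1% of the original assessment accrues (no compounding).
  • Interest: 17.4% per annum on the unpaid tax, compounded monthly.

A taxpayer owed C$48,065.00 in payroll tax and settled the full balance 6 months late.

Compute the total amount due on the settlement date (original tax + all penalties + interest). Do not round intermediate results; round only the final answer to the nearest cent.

C$58,409.33

Failure-to-file penalty: 6.5% × C$48,065.00 = C$3,124.23…
Failure-to-pay penalty: 6 × 1% × C$48,065.00 = C$2,883.90
Interest (17.4%/yr ÷ 12 = 1.45%/month): C$48,065.00 × ((1 + 0.0145)^6 − 1) = C$4,336.2027…
Total = C$48,065.00 + C$6,008.1250 + C$4,336.2027… = C$58,409.33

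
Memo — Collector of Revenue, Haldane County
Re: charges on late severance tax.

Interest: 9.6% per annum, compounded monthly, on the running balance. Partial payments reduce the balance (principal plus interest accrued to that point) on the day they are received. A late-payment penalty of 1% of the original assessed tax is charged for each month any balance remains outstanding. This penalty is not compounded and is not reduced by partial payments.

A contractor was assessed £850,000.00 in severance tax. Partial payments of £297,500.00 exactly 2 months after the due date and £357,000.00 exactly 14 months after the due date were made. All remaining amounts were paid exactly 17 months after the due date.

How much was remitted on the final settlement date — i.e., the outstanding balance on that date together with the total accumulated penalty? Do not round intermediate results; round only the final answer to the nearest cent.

Monthly rate = 9.6% ÷ 12 = 0.8%
Balance at month 2: £850,000.0000 × (1 + 0.008)^2 = £863,654.4000
After £297,500.00 payment: £863,654.4000 − £297,500.00 = £566,154.4000
Balance at month 14: £566,154.4000 × (1 + 0.008)^12 = £622,961.5929…
After £357,000.00 payment: £622,961.5929… − £357,000.00 = £265,961.5929…
Balance at month 17: £265,961.5929… × (1 + 0.008)^3 = £272,395.8720…
Penalty: 17 × 1% × £850,000.00 = £144,500.00
Final settlement = outstanding balance + penalty = £272,395.8720… + £144,500.00 = £416,895.87

£416,895.87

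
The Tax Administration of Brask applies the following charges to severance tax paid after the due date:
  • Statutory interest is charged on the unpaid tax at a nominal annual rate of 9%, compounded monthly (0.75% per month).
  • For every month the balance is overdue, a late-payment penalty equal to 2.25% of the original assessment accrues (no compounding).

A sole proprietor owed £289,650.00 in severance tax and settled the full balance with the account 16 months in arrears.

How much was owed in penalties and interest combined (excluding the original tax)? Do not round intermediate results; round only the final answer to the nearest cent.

Late-payment penalty = 2.25% × £289,650.00 × 16 mo = £104,274.00
Interest: £289,650.00 × ((1 + 0.0075)^16 − 1) = £289,650.00 × 0.1269921… = £36,783.2657…
Penalties + interest = £104,274.0000 + £36,783.2657… = £141,057.27

£141,057.27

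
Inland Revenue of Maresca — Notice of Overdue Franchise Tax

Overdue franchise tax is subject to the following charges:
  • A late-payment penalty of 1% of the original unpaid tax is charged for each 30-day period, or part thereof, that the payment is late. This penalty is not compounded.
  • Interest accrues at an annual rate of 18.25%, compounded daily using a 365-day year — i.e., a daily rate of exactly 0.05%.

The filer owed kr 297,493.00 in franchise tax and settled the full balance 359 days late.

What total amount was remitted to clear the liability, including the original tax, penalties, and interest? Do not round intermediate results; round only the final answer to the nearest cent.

Penalty periods: ⌈359/30⌉ = 12; penalty = 12 × 1% × kr 297,493.00 = kr 35,699.16
Interest: kr 297,493.00 × ((1 + 0.0005)^359 − 1) = kr 297,493.00 × 0.19656522… = kr 58,476.7784…
Total = kr 297,493.00 + kr 35,699.1600 + kr 58,476.7784… = kr 391,668.94

kr 391,668.94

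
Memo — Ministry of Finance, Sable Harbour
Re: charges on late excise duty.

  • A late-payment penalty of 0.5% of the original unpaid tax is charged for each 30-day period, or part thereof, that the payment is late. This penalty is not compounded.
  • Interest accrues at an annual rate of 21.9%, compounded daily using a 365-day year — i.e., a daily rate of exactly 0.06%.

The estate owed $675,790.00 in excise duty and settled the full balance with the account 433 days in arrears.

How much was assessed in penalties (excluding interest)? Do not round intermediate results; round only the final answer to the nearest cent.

Penalty periods: ⌈433/30⌉ = 15; penalty = 15 × 0.5% × $675,790.00 = $50,684.25

$50,684.25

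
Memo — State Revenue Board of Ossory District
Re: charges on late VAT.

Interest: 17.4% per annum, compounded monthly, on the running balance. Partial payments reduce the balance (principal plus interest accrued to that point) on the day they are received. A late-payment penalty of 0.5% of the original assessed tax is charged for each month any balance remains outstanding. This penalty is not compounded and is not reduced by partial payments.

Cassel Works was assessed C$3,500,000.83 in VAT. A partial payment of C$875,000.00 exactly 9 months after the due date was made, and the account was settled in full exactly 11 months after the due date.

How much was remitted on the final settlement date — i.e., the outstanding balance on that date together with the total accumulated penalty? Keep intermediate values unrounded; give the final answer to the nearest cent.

C$3,392,477.86

Monthly rate = 17.4% ÷ 12 = 1.45%
Balance at month 9: C$3,500,000.8300 × (1 + 0.0145)^9 = C$3,984,158.5204…
After C$875,000.00 payment: C$3,984,158.5204… − C$875,000.00 = C$3,109,158.5204…
Balance at month 11: C$3,109,158.5204… × (1 + 0.0145)^2 = C$3,199,977.8181…
Penalty: 11 × 0.5% × C$3,500,000.83 = C$192,500.05…
Final settlement = outstanding balance + penalty = C$3,199,977.8181… + C$192,500.05… = C$3,392,477.86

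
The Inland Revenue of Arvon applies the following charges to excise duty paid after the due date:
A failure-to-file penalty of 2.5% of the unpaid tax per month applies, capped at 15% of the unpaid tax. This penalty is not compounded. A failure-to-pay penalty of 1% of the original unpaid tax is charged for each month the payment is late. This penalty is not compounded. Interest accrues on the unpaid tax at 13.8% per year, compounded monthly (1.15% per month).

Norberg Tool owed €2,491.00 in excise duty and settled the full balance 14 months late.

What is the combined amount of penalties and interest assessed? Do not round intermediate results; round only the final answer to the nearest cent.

€1,154.84

Failure-to-file: 14 × 2.5% × €2,491.00 = €871.85, capped at 15% × €2,491.00 = €373.65
Failure-to-pay penalty: 14 × 1% × €2,491.00 = €348.74
Interest: €2,491.00 × ((1 + 0.0115)^14 − 1) = €2,491.00 × 0.1736063… = €432.4532…
Penalties + interest = €722.3900 + €432.4532… = €1,154.84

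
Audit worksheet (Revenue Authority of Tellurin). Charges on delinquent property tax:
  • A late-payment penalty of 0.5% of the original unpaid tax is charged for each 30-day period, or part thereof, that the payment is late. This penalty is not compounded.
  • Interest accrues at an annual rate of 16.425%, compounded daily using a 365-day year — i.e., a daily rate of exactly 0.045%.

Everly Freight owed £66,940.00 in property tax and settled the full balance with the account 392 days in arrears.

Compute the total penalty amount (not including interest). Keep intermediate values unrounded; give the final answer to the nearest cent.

£4,685.80

Penalty periods: ⌈392/30⌉ = 14; penalty = 14 × 0.5% × £66,940.00 = £4,685.80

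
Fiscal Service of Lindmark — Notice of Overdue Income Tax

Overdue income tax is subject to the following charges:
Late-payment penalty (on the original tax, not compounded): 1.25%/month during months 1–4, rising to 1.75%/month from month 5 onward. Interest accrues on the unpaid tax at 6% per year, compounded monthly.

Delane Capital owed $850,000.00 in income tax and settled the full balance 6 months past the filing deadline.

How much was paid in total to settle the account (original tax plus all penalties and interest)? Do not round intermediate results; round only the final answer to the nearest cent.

Penalty, months 1–4: 4 × 1.25% × $850,000.00 = $42,500.00
Penalty, months 5–6: 2 × 1.75% × $850,000.00 = $29,750.00
Interest (6%/yr ÷ 12 = 0.5%/month): $850,000.00 × ((1 + 0.005)^6 − 1) = $25,820.8830…
Total = $850,000.00 + $72,250.0000 + $25,820.8830… = $948,070.88

$948,070.88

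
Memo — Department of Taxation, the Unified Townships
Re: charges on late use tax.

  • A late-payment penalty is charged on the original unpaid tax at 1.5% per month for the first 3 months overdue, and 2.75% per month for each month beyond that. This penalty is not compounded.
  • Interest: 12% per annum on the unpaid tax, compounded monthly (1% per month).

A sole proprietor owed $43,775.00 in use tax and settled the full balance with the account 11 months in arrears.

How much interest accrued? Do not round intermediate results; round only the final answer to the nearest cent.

$5,063.38

Interest: $43,775.00 × ((1 + 0.01)^11 − 1) = $43,775.00 × 0.1156683… = $5,063.3819…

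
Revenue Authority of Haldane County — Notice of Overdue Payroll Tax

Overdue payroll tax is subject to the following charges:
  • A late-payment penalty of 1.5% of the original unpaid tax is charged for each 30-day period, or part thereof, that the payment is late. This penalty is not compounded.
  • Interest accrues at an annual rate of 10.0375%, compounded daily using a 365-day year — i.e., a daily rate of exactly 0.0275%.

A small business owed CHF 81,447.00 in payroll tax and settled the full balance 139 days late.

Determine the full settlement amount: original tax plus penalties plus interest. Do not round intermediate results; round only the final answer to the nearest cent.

Penalty periods: ⌈139/30⌉ = 5; penalty = 5 × 1.5% × CHF 81,447.00 = CHF 6,108.53…
Interest: CHF 81,447.00 × ((1 + 0.000275)^139 − 1) = CHF 81,447.00 × 0.03895951… = CHF 3,173.1355…
Total = CHF 81,447.00 + CHF 6,108.5250 + CHF 3,173.1355… = CHF 90,728.66

CHF 90,728.66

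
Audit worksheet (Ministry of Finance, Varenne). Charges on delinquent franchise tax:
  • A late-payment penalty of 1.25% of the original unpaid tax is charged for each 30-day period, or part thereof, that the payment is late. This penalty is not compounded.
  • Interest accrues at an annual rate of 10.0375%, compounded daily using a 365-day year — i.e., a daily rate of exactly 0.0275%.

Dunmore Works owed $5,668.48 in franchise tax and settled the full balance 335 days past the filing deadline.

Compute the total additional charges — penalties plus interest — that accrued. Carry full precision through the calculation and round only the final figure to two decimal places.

Penalty periods: ⌈335/30⌉ = 12; penalty = 12 × 1.25% × $5,668.48 = $850.27…
Interest: $5,668.48 × ((1 + 0.000275)^335 − 1) = $5,668.48 × 0.09648799… = $546.9402…
Penalties + interest = $850.2720 + $546.9402… = $1,397.21

$1,397.21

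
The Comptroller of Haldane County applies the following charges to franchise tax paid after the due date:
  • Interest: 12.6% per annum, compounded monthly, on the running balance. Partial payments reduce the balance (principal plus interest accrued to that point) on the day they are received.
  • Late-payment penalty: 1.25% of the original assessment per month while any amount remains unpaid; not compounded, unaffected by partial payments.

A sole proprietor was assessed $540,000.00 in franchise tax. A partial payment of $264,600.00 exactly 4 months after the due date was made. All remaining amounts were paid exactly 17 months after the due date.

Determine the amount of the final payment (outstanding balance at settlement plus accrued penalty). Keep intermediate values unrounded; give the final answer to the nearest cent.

$456,594.62

Monthly rate = 12.6% ÷ 12 = 1.05%
Balance at month 4: $540,000.0000 × (1 + 0.0105)^4 = $563,039.7170…
After $264,600.00 payment: $563,039.7170… − $264,600.00 = $298,439.7170…
Balance at month 17: $298,439.7170… × (1 + 0.0105)^13 = $341,844.6218…
Penalty: 17 × 1.25% × $540,000.00 = $114,750.00
Final settlement = outstanding balance + penalty = $341,844.6218… + $114,750.00 = $456,594.62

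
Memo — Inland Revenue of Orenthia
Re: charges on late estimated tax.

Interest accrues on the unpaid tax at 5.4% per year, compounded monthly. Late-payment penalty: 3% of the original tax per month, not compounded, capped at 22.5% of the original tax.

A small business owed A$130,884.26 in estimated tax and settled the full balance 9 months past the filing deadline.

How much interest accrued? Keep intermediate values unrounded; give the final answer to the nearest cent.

A$5,397.24

Interest (5.4%/yr ÷ 12 = 0.45%/month): A$130,884.26 × ((1 + 0.0045)^9 − 1) = A$5,397.2358…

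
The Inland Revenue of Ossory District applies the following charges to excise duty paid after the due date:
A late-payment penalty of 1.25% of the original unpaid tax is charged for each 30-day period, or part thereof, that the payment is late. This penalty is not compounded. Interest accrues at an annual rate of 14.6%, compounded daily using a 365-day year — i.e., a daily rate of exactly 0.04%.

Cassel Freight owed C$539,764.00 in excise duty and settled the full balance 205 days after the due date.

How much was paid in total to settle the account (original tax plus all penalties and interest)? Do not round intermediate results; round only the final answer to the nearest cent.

C$633,109.71

Penalty periods: ⌈205/30⌉ = 7; penalty = 7 × 1.25% × C$539,764.00 = C$47,229.35
Interest: C$539,764.00 × ((1 + 0.0004)^205 − 1) = C$539,764.00 × 0.08543801… = C$46,116.3638…
Total = C$539,764.00 + C$47,229.3500 + C$46,116.3638… = C$633,109.71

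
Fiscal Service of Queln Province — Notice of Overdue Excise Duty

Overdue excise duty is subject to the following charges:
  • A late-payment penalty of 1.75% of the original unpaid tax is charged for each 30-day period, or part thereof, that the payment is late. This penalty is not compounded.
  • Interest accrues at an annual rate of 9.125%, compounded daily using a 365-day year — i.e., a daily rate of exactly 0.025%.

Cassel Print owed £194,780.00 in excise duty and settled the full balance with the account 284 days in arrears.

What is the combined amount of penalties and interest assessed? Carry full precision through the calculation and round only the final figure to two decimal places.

Penalty periods: ⌈284/30⌉ = 10; penalty = 10 × 1.75% × £194,780.00 = £34,086.50
Interest: £194,780.00 × ((1 + 0.00025)^284 − 1) = £194,780.00 × 0.07357170… = £14,330.2956…
Penalties + interest = £34,086.5000 + £14,330.2956… = £48,416.80

£48,416.80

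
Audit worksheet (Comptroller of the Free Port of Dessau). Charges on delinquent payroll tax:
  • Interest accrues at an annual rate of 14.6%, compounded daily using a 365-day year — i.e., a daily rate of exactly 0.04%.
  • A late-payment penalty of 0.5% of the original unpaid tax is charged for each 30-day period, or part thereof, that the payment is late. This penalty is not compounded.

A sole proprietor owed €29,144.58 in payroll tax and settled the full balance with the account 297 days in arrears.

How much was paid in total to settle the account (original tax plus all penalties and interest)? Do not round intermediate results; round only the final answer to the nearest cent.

€34,277.46

Penalty periods: ⌈297/30⌉ = 10; penalty = 10 × 0.5% × €29,144.58 = €1,457.23…
Interest: €29,144.58 × ((1 + 0.0004)^297 − 1) = €29,144.58 × 0.12611792… = €3,675.6537…
Total = €29,144.58 + €1,457.2290 + €3,675.6537… = €34,277.46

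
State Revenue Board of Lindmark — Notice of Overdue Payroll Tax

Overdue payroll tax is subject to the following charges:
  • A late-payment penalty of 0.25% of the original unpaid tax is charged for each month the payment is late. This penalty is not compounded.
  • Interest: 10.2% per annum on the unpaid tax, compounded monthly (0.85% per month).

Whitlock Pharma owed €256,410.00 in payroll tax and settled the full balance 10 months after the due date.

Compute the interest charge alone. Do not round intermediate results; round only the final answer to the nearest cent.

€22,647.68

Interest: €256,410.00 × ((1 + 0.0085)^10 − 1) = €256,410.00 × 0.0883261… = €22,647.6831…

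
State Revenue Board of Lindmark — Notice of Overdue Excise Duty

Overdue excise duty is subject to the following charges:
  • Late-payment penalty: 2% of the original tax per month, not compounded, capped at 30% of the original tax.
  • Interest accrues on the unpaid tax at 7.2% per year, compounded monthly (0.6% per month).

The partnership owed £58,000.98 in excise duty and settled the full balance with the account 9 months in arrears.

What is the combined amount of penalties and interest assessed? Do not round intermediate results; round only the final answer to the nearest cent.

Penalty: 9 × 2% × £58,000.98 = £10,440.18… (below the 30% cap of £17,400.29…)
Interest: £58,000.98 × ((1 + 0.006)^9 − 1) = £58,000.98 × 0.0553143… = £3,208.2841…
Penalties + interest = £10,440.1764 + £3,208.2841… = £13,648.46

£13,648.46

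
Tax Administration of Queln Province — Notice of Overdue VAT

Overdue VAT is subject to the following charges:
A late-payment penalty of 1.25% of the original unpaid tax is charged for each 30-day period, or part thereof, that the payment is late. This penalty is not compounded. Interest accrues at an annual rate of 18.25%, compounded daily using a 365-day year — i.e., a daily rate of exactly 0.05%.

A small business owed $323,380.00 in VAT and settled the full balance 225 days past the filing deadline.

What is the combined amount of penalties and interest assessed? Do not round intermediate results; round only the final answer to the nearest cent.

$70,833.41

Penalty periods: ⌈225/30⌉ = 8; penalty = 8 × 1.25% × $323,380.00 = $32,338.00
Interest: $323,380.00 × ((1 + 0.0005)^225 − 1) = $323,380.00 × 0.11904079… = $38,495.4119…
Penalties + interest = $32,338.0000 + $38,495.4119… = $70,833.41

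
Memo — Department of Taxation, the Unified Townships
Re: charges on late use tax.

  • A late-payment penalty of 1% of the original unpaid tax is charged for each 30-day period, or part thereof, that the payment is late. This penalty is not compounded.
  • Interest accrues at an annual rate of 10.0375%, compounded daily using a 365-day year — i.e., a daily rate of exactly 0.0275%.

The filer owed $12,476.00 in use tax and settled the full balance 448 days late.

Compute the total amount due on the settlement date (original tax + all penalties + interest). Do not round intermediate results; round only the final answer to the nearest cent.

$15,982.90

Penalty periods: ⌈448/30⌉ = 15; penalty = 15 × 1% × $12,476.00 = $1,871.40
Interest: $12,476.00 × ((1 + 0.000275)^448 − 1) = $12,476.00 × 0.13109146… = $1,635.4971…
Total = $12,476.00 + $1,871.4000 + $1,635.4971… = $15,982.90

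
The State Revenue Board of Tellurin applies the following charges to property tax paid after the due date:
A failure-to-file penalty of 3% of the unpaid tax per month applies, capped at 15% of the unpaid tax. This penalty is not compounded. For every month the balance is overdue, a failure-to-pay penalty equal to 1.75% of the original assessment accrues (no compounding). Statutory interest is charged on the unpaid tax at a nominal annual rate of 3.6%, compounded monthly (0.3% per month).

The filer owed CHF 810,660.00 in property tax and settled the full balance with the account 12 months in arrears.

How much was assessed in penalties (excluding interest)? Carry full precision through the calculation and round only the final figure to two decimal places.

Failure-to-file: 12 × 3% × CHF 810,660.00 = CHF 291,837.60, capped at 15% × CHF 810,660.00 = CHF 121,599.00
Failure-to-pay penalty: 12 × 1.75% × CHF 810,660.00 = CHF 170,238.60
Total penalty = CHF 121,599.00 + CHF 170,238.60 = CHF 291,837.60

CHF 291,837.60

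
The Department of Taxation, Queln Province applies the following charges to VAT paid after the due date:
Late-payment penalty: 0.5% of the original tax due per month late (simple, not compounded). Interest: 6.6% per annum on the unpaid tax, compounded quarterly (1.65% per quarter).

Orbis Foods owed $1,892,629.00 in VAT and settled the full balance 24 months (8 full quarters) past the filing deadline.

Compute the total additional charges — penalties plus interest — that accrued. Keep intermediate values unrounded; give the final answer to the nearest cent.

$491,856.08

Late-payment penalty = 0.5% × $1,892,629.00 × 24 mo = $227,115.48
Interest: $1,892,629.00 × ((1 + 0.0165)^8 − 1) = $1,892,629.00 × 0.1398798… = $264,740.5971…
Penalties + interest = $227,115.4800 + $264,740.5971… = $491,856.08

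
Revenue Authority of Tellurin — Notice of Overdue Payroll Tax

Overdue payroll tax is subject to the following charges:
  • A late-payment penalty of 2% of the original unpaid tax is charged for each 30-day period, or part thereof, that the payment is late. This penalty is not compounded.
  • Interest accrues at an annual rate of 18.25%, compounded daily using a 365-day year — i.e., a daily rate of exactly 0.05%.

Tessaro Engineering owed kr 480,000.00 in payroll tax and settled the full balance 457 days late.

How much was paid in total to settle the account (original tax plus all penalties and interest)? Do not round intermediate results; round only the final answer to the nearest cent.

Penalty periods: ⌈457/30⌉ = 16; penalty = 16 × 2% × kr 480,000.00 = kr 153,600.00
Interest: kr 480,000.00 × ((1 + 0.0005)^457 − 1) = kr 480,000.00 × 0.25664176… = kr 123,188.0454…
Total = kr 480,000.00 + kr 153,600.0000 + kr 123,188.0454… = kr 756,788.05

kr 756,788.05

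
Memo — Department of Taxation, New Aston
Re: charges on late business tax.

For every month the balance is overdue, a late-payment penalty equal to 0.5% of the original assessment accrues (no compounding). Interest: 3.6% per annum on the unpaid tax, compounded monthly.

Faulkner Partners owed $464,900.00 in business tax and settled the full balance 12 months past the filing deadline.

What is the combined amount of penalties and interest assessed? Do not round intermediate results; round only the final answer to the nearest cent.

Late-payment penalty = 0.5% × $464,900.00 × 12 mo = $27,894.00
Interest (3.6%/yr ÷ 12 = 0.3%/month): $464,900.00 × ((1 + 0.003)^12 − 1) = $17,015.3308…
Penalties + interest = $27,894.0000 + $17,015.3308… = $44,909.33

$44,909.33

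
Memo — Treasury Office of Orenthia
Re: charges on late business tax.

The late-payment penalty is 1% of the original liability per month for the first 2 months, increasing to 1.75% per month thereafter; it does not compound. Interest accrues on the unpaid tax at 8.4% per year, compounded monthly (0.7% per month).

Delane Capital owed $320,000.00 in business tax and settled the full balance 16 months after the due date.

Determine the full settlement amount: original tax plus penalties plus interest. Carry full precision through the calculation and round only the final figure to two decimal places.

Penalty, months 1–2: 2 × 1% × $320,000.00 = $6,400.00
Penalty, months 3–16: 14 × 1.75% × $320,000.00 = $78,400.00
Interest: $320,000.00 × ((1 + 0.007)^16 − 1) = $320,000.00 × 0.1180765… = $37,784.4877…
Total = $320,000.00 + $84,800.0000 + $37,784.4877… = $442,584.49

$442,584.49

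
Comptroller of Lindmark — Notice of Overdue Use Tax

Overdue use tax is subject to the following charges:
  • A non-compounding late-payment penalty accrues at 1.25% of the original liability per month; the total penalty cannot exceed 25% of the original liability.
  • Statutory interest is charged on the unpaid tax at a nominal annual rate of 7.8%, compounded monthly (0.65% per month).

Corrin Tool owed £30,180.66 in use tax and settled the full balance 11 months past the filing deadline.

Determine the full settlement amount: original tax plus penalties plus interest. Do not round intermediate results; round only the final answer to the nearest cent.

Penalty: 11 × 1.25% × £30,180.66 = £4,149.84… (below the 25% cap of £7,545.17…)
Interest: £30,180.66 × ((1 + 0.0065)^11 − 1) = £30,180.66 × 0.0738697… = £2,229.4350…
Total = £30,180.66 + £4,149.8408… + £2,229.4350… = £36,559.94

£36,559.94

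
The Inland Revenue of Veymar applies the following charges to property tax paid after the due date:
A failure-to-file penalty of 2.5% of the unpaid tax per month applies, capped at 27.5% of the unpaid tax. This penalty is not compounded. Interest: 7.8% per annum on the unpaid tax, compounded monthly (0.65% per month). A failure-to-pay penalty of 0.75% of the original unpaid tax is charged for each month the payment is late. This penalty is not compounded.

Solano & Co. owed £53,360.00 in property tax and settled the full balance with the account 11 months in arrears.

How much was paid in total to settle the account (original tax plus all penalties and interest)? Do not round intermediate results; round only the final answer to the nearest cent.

Failure-to-file: 11 × 2.5% × £53,360.00 = £14,674.00, capped at 27.5% × £53,360.00 = £14,674.00
Failure-to-pay penalty: 11 × 0.75% × £53,360.00 = £4,402.20
Interest: £53,360.00 × ((1 + 0.0065)^11 − 1) = £53,360.00 × 0.0738697… = £3,941.6849…
Total = £53,360.00 + £19,076.2000 + £3,941.6849… = £76,377.88

£76,377.88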